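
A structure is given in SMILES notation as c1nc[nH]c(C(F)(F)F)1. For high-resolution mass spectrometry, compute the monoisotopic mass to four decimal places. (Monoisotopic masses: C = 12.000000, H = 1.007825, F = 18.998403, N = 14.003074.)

136.0248

Atom tally by fragment:
  imidazole ring core → C:3 H:4 N:2
  (− 1 ring H displaced by substituents)
  + CF3 → C:1 F:3
Element totals:
  C: 4
  H: 3
  F: 3
  N: 2
Molecular formula: C4H3F3N2.
  M = 4(12.0) + 3(1.007825) + 3(18.998403) + 2(14.003074)
    = 48.000000 + 3.023475 + 56.995209 + 28.006148 = 136.024832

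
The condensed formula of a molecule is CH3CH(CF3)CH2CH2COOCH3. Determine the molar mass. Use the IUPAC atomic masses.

184.16 g/mol

Atom tally by fragment:
  CH3 → C:1 H:3
  CH(CF3) → C:2 H:1 F:3
  CH2 → C:1 H:2
  CH2COOCH3 → C:3 H:5 O:2
Element totals:
  C: 7
  H: 11
  F: 3
  O: 2
Molecular formula: C7H11F3O2.
  M = 7(12.011) + 11(1.008) + 3(18.998) + 2(15.999)
    = 84.077 + 11.088 + 56.994 + 31.998 = 184.157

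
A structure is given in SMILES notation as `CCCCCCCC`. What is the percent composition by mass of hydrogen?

15.88%

Atom tally by fragment:
  CH3 → C:1 H:3
  CH2 → C:1 H:2
  CH2 → C:1 H:2
  CH2 → C:1 H:2
  CH2 → C:1 H:2
  CH2 → C:1 H:2
  CH2 → C:1 H:2
  CH3 → C:1 H:3
Element totals:
  C: 8
  H: 18
Molecular formula: C8H18.
Molar mass = 114.232 g/mol.
Mass from H: 18 × 1.008 = 18.144 g/mol.
%H = 18.144 / 114.232 × 100 = 15.88%.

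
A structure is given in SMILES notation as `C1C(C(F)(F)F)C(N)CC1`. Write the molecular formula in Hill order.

C6H10F3N

Atom tally by fragment:
  cyclopentane ring core → C:5 H:10
  (− 2 ring H displaced by substituents)
  + CF3 → C:1 F:3
  + NH2 → N:1 H:2
Element totals:
  C: 6
  H: 10
  F: 3
  N: 1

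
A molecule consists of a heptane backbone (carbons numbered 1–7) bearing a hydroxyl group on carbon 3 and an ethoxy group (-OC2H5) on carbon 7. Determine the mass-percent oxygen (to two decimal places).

Atom tally by fragment:
  CH3 → C:1 H:3
  CH2 → C:1 H:2
  CH(OH) → C:1 H:2 O:1
  CH2 → C:1 H:2
  CH2 → C:1 H:2
  CH2 → C:1 H:2
  CH2OC2H5 → C:3 H:7 O:1
Element totals:
  C: 9
  H: 20
  O: 2
Molecular formula: C9H20O2.
Molar mass = 160.257 g/mol.
Mass from O: 2 × 15.999 = 31.998 g/mol.
%O = 31.998 / 160.257 × 100 = 19.97%.

19.97%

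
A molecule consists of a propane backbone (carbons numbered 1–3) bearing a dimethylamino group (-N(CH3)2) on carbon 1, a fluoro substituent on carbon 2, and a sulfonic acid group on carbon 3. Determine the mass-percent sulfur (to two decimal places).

Atom tally by fragment:
  (CH3)2NCH2 → C:3 H:8 N:1
  CH(F) → C:1 H:1 F:1
  CH2SO3H → C:1 H:3 S:1 O:3
Element totals:
  C: 5
  H: 12
  F: 1
  N: 1
  O: 3
  S: 1
Molecular formula: C5H12FNO3S.
Molar mass = 185.213 g/mol.
Mass from S: 1 × 32.06 = 32.060 g/mol.
%S = 32.060 / 185.213 × 100 = 17.31%.

17.31%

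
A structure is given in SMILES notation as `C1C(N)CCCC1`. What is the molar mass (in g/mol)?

99.18 g/mol

Atom tally by fragment:
  cyclohexane ring core → C:6 H:12
  (− 1 ring H displaced by substituents)
  + NH2 → N:1 H:2
Element totals:
  C: 6
  H: 13
  N: 1
Molecular formula: C6H13N.
  M = 6(12.011) + 13(1.008) + 14.007
    = 72.066 + 13.104 + 14.007 = 99.177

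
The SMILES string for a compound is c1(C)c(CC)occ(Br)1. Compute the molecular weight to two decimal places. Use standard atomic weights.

189.05 g/mol

Atom tally by fragment:
  furan ring core → C:4 H:4 O:1
  (− 3 ring H displaced by substituents)
  + CH3 → C:1 H:3
  + C2H5 → C:2 H:5
  + Br → Br:1
Element totals:
  C: 7
  H: 9
  Br: 1
  O: 1
Molecular formula: C7H9BrO.
  M = 7(12.011) + 9(1.008) + 79.904 + 15.999
    = 84.077 + 9.072 + 79.904 + 15.999 = 189.052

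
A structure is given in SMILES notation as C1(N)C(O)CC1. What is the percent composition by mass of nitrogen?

16.08%

Atom tally by fragment:
  cyclobutane ring core → C:4 H:8
  (− 2 ring H displaced by substituents)
  + NH2 → N:1 H:2
  + OH → O:1 H:1
Element totals:
  C: 4
  H: 9
  N: 1
  O: 1
Molecular formula: C4H9NO.
Molar mass = 87.122 g/mol.
Mass from N: 1 × 14.007 = 14.007 g/mol.
%N = 14.007 / 87.122 × 100 = 16.08%.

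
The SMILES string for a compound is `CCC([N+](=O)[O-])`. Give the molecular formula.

C3H7NO2

Atom tally by fragment:
  CH3 → C:1 H:3
  CH2 → C:1 H:2
  CH2NO2 → C:1 H:2 N:1 O:2
Element totals:
  C: 3
  H: 7
  N: 1
  O: 2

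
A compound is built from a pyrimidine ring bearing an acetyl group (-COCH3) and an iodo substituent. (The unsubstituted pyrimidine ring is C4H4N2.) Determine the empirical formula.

C6H5IN2O

Atom tally by fragment:
  pyrimidine ring core → C:4 H:4 N:2
  (− 2 ring H displaced by substituents)
  + COCH3 → C:2 H:3 O:1
  + I → I:1
Element totals:
  C: 6
  H: 5
  I: 1
  N: 2
  O: 1
Molecular formula: C6H5IN2O.
gcd of subscripts (6, 5, 1, 2, 1) = 1, so the empirical formula equals the molecular formula.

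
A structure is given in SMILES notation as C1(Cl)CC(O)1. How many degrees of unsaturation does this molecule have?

Atom tally by fragment:
  cyclopropane ring core → C:3 H:6
  (− 2 ring H displaced by substituents)
  + Cl → Cl:1
  + OH → O:1 H:1
Element totals:
  C: 3
  H: 5
  Cl: 1
  O: 1
Molecular formula: C3H5ClO.
DoU = (2C + 2 + N − H − X) / 2 = (2·3 + 2 + 0 − 5 − 1) / 2 = 1.

1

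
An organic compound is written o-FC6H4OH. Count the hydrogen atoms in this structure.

Element totals:
  C: 6
  H: 5
  F: 1
  O: 1

5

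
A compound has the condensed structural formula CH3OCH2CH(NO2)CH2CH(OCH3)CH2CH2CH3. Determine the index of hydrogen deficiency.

1

Element totals:
  C: 9
  H: 19
  N: 1
  O: 4
Molecular formula: C9H19NO4.
DoU = (2C + 2 + N − H − X) / 2 = (2·9 + 2 + 1 − 19 − 0) / 2 = 1.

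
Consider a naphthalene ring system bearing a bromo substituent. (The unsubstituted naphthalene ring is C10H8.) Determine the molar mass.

207.07 g/mol

Atom tally by fragment:
  naphthalene ring system core → C:10 H:8
  (− 1 ring H displaced by substituents)
  + Br → Br:1
Element totals:
  C: 10
  H: 7
  Br: 1
Molecular formula: C10H7Br.
  M = 10(12.011) + 7(1.008) + 79.904
    = 120.110 + 7.056 + 79.904 = 207.070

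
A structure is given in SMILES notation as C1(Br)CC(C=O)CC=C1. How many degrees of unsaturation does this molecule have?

Atom tally by fragment:
  cyclohexene ring core → C:6 H:10
  (− 2 ring H displaced by substituents)
  + Br → Br:1
  + CHO → C:1 H:1 O:1
Element totals:
  C: 7
  H: 9
  Br: 1
  O: 1
Molecular formula: C7H9BrO.
DoU = (2C + 2 + N − H − X) / 2 = (2·7 + 2 + 0 − 9 − 1) / 2 = 3.

3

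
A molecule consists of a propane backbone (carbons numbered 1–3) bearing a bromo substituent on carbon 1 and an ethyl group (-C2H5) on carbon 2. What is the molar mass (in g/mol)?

151.05 g/mol

Atom tally by fragment:
  BrCH2 → C:1 H:2 Br:1
  CH(C2H5) → C:3 H:6
  CH3 → C:1 H:3
Element totals:
  C: 5
  H: 11
  Br: 1
Molecular formula: C5H11Br.
  M = 5(12.011) + 11(1.008) + 79.904
    = 60.055 + 11.088 + 79.904 = 151.047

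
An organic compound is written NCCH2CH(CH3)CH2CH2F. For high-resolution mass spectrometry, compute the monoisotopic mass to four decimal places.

115.0797

Atom tally by fragment:
  NCCH2 → C:2 H:2 N:1
  CH(CH3) → C:2 H:4
  CH2 → C:1 H:2
  CH2F → C:1 H:2 F:1
Element totals:
  C: 6
  H: 10
  F: 1
  N: 1
Molecular formula: C6H10FN.
  M = 6(12.0) + 10(1.007825) + 18.998403 + 14.003074
    = 72.000000 + 10.078250 + 18.998403 + 14.003074 = 115.079727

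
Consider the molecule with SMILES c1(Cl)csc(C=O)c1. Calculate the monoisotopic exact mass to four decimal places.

145.9593

Atom tally by fragment:
  thiophene ring core → C:4 H:4 S:1
  (− 2 ring H displaced by substituents)
  + Cl → Cl:1
  + CHO → C:1 H:1 O:1
Element totals:
  C: 5
  H: 3
  Cl: 1
  O: 1
  S: 1
Molecular formula: C5H3ClOS.
  M = 5(12.0) + 3(1.007825) + 34.968853 + 15.994915 + 31.972071
    = 60.000000 + 3.023475 + 34.968853 + 15.994915 + 31.972071 = 145.959314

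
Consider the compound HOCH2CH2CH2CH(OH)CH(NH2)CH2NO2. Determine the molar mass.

178.19 g/mol

Atom tally by fragment:
  HOCH2 → C:1 H:3 O:1
  CH2 → C:1 H:2
  CH2 → C:1 H:2
  CH(OH) → C:1 H:2 O:1
  CH(NH2) → C:1 H:3 N:1
  CH2NO2 → C:1 H:2 N:1 O:2
Element totals:
  C: 6
  H: 14
  N: 2
  O: 4
Molecular formula: C6H14N2O4.
  M = 6(12.011) + 14(1.008) + 2(14.007) + 4(15.999)
    = 72.066 + 14.112 + 28.014 + 63.996 = 178.188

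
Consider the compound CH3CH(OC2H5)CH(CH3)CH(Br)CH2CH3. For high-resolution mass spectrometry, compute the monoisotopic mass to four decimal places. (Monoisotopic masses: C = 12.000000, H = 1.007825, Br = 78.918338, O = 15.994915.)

Element totals:
  C: 9
  H: 19
  Br: 1
  O: 1
Molecular formula: C9H19BrO.
  M = 9(12.0) + 19(1.007825) + 78.918338 + 15.994915
    = 108.000000 + 19.148675 + 78.918338 + 15.994915 = 222.061928

222.0619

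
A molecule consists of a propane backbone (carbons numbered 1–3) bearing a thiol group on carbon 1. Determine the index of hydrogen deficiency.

Atom tally by fragment:
  HSCH2 → C:1 H:3 S:1
  CH2 → C:1 H:2
  CH3 → C:1 H:3
Element totals:
  C: 3
  H: 8
  S: 1
Molecular formula: C3H8S.
DoU = (2C + 2 + N − H − X) / 2 = (2·3 + 2 + 0 − 8 − 0) / 2 = 0.

0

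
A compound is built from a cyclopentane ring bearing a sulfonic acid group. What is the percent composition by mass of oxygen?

Atom tally by fragment:
  cyclopentane ring core → C:5 H:10
  (− 1 ring H displaced by substituents)
  + SO3H → S:1 O:3 H:1
Element totals:
  C: 5
  H: 10
  O: 3
  S: 1
Molecular formula: C5H10O3S.
Molar mass = 150.192 g/mol.
Mass from O: 3 × 15.999 = 47.997 g/mol.
%O = 47.997 / 150.192 × 100 = 31.96%.

31.96%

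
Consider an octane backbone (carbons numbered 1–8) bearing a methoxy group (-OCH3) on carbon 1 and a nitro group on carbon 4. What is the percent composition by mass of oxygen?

25.36%

Atom tally by fragment:
  CH3OCH2 → C:2 H:5 O:1
  CH2 → C:1 H:2
  CH2 → C:1 H:2
  CH(NO2) → C:1 H:1 N:1 O:2
  CH2 → C:1 H:2
  CH2 → C:1 H:2
  CH2 → C:1 H:2
  CH3 → C:1 H:3
Element totals:
  C: 9
  H: 19
  N: 1
  O: 3
Molecular formula: C9H19NO3.
Molar mass = 189.255 g/mol.
Mass from O: 3 × 15.999 = 47.997 g/mol.
%O = 47.997 / 189.255 × 100 = 25.36%.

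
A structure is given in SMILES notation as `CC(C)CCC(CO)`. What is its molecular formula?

Atom tally by fragment:
  CH3 → C:1 H:3
  CH(CH3) → C:2 H:4
  CH2 → C:1 H:2
  CH2 → C:1 H:2
  CH2CH2OH → C:2 H:5 O:1
Element totals:
  C: 7
  H: 16
  O: 1

C7H16O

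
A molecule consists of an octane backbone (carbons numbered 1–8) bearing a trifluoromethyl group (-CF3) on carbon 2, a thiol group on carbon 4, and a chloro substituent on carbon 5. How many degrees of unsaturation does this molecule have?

0

Atom tally by fragment:
  CH3 → C:1 H:3
  CH(CF3) → C:2 H:1 F:3
  CH2 → C:1 H:2
  CH(SH) → C:1 H:2 S:1
  CH(Cl) → C:1 H:1 Cl:1
  CH2 → C:1 H:2
  CH2 → C:1 H:2
  CH3 → C:1 H:3
Element totals:
  C: 9
  H: 16
  Cl: 1
  F: 3
  S: 1
Molecular formula: C9H16ClF3S.
DoU = (2C + 2 + N − H − X) / 2 = (2·9 + 2 + 0 − 16 − 4) / 2 = 0.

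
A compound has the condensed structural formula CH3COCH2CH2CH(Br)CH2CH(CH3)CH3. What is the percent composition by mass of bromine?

Atom tally by fragment:
  CH3COCH2 → C:3 H:5 O:1
  CH2 → C:1 H:2
  CH(Br) → C:1 H:1 Br:1
  CH2 → C:1 H:2
  CH(CH3) → C:2 H:4
  CH3 → C:1 H:3
Element totals:
  C: 9
  H: 17
  Br: 1
  O: 1
Molecular formula: C9H17BrO.
Molar mass = 221.138 g/mol.
Mass from Br: 1 × 79.904 = 79.904 g/mol.
%Br = 79.904 / 221.138 × 100 = 36.13%.

36.13%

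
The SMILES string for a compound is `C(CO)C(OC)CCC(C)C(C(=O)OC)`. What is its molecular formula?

C11H22O4

Atom tally by fragment:
  HOCH2CH2 → C:2 H:5 O:1
  CH(OCH3) → C:2 H:4 O:1
  CH2 → C:1 H:2
  CH2 → C:1 H:2
  CH(CH3) → C:2 H:4
  CH2COOCH3 → C:3 H:5 O:2
Element totals:
  C: 11
  H: 22
  O: 4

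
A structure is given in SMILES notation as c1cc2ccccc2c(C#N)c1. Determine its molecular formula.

C11H7N

Atom tally by fragment:
  naphthalene ring system core → C:10 H:8
  (− 1 ring H displaced by substituents)
  + CN → C:1 N:1
Element totals:
  C: 11
  H: 7
  N: 1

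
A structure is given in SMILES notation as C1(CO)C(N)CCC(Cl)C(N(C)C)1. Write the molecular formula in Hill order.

C9H19ClN2O

Atom tally by fragment:
  cyclohexane ring core → C:6 H:12
  (− 4 ring H displaced by substituents)
  + CH2OH → C:1 H:3 O:1
  + NH2 → N:1 H:2
  + Cl → Cl:1
  + N(CH3)2 → N:1 C:2 H:6
Element totals:
  C: 9
  H: 19
  Cl: 1
  N: 2
  O: 1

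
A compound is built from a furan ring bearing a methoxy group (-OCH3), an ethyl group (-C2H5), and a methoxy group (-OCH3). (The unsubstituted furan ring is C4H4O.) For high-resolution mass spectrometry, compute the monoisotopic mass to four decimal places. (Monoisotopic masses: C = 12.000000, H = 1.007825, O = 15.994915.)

Atom tally by fragment:
  furan ring core → C:4 H:4 O:1
  (− 3 ring H displaced by substituents)
  + OCH3 → C:1 H:3 O:1
  + C2H5 → C:2 H:5
  + OCH3 → C:1 H:3 O:1
Element totals:
  C: 8
  H: 12
  O: 3
Molecular formula: C8H12O3.
  M = 8(12.0) + 12(1.007825) + 3(15.994915)
    = 96.000000 + 12.093900 + 47.984745 = 156.078645

156.0786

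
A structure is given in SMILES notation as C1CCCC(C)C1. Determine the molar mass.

Atom tally by fragment:
  cyclohexane ring core → C:6 H:12
  (− 1 ring H displaced by substituents)
  + CH3 → C:1 H:3
Element totals:
  C: 7
  H: 14
Molecular formula: C7H14.
  M = 7(12.011) + 14(1.008)
    = 84.077 + 14.112 = 98.189

98.19 g/mol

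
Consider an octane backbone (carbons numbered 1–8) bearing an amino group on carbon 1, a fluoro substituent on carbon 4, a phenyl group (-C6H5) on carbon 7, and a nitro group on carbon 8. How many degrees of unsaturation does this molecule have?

Atom tally by fragment:
  H2NCH2 → C:1 H:4 N:1
  CH2 → C:1 H:2
  CH2 → C:1 H:2
  CH(F) → C:1 H:1 F:1
  CH2 → C:1 H:2
  CH2 → C:1 H:2
  CH(C6H5) → C:7 H:6
  CH2NO2 → C:1 H:2 N:1 O:2
Element totals:
  C: 14
  H: 21
  F: 1
  N: 2
  O: 2
Molecular formula: C14H21FN2O2.
DoU = (2C + 2 + N − H − X) / 2 = (2·14 + 2 + 2 − 21 − 1) / 2 = 5.

5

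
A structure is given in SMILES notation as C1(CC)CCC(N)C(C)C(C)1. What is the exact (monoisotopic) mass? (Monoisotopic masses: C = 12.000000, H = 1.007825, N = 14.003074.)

155.1674

Atom tally by fragment:
  cyclohexane ring core → C:6 H:12
  (− 4 ring H displaced by substituents)
  + C2H5 → C:2 H:5
  + NH2 → N:1 H:2
  + CH3 → C:1 H:3
  + CH3 → C:1 H:3
Element totals:
  C: 10
  H: 21
  N: 1
Molecular formula: C10H21N.
  M = 10(12.0) + 21(1.007825) + 14.003074
    = 120.000000 + 21.164325 + 14.003074 = 155.167399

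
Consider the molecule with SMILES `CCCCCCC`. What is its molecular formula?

Atom tally by fragment:
  CH3 → C:1 H:3
  CH2 → C:1 H:2
  CH2 → C:1 H:2
  CH2 → C:1 H:2
  CH2 → C:1 H:2
  CH2 → C:1 H:2
  CH3 → C:1 H:3
Element totals:
  C: 7
  H: 16

C7H16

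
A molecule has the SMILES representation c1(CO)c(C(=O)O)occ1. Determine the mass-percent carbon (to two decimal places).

Atom tally by fragment:
  furan ring core → C:4 H:4 O:1
  (− 2 ring H displaced by substituents)
  + CH2OH → C:1 H:3 O:1
  + COOH → C:1 H:1 O:2
Element totals:
  C: 6
  H: 6
  O: 4
Molecular formula: C6H6O4.
Molar mass = 142.110 g/mol.
Mass from C: 6 × 12.011 = 72.066 g/mol.
%C = 72.066 / 142.110 × 100 = 50.71%.

50.71%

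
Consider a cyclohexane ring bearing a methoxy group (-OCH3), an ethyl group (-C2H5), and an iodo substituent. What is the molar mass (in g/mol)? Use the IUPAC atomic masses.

Atom tally by fragment:
  cyclohexane ring core → C:6 H:12
  (− 3 ring H displaced by substituents)
  + OCH3 → C:1 H:3 O:1
  + C2H5 → C:2 H:5
  + I → I:1
Element totals:
  C: 9
  H: 17
  I: 1
  O: 1
Molecular formula: C9H17IO.
  M = 9(12.011) + 17(1.008) + 126.904 + 15.999
    = 108.099 + 17.136 + 126.904 + 15.999 = 268.138

268.14 g/mol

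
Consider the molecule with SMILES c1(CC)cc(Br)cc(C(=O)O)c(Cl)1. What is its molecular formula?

Atom tally by fragment:
  benzene ring core → C:6 H:6
  (− 4 ring H displaced by substituents)
  + C2H5 → C:2 H:5
  + Br → Br:1
  + COOH → C:1 H:1 O:2
  + Cl → Cl:1
Element totals:
  C: 9
  H: 8
  Br: 1
  Cl: 1
  O: 2

C9H8BrClO2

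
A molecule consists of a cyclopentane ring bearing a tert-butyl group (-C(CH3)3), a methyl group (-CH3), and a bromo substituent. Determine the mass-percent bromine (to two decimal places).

Atom tally by fragment:
  cyclopentane ring core → C:5 H:10
  (− 3 ring H displaced by substituents)
  + C(CH3)3 → C:4 H:9
  + CH3 → C:1 H:3
  + Br → Br:1
Element totals:
  C: 10
  H: 19
  Br: 1
Molecular formula: C10H19Br.
Molar mass = 219.166 g/mol.
Mass from Br: 1 × 79.904 = 79.904 g/mol.
%Br = 79.904 / 219.166 × 100 = 36.46%.

36.46%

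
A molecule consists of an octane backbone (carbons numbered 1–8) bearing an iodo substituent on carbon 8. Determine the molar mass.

240.13 g/mol

Atom tally by fragment:
  CH3 → C:1 H:3
  CH2 → C:1 H:2
  CH2 → C:1 H:2
  CH2 → C:1 H:2
  CH2 → C:1 H:2
  CH2 → C:1 H:2
  CH2 → C:1 H:2
  CH2I → C:1 H:2 I:1
Element totals:
  C: 8
  H: 17
  I: 1
Molecular formula: C8H17I.
  M = 8(12.011) + 17(1.008) + 126.904
    = 96.088 + 17.136 + 126.904 = 240.128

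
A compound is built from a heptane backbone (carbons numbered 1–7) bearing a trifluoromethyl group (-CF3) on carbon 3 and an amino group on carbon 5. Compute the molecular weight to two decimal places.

183.22 g/mol

Atom tally by fragment:
  CH3 → C:1 H:3
  CH2 → C:1 H:2
  CH(CF3) → C:2 H:1 F:3
  CH2 → C:1 H:2
  CH(NH2) → C:1 H:3 N:1
  CH2 → C:1 H:2
  CH3 → C:1 H:3
Element totals:
  C: 8
  H: 16
  F: 3
  N: 1
Molecular formula: C8H16F3N.
  M = 8(12.011) + 16(1.008) + 3(18.998) + 14.007
    = 96.088 + 16.128 + 56.994 + 14.007 = 183.217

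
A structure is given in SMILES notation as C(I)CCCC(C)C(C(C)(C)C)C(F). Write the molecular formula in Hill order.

Atom tally by fragment:
  ICH2 → C:1 H:2 I:1
  CH2 → C:1 H:2
  CH2 → C:1 H:2
  CH2 → C:1 H:2
  CH(CH3) → C:2 H:4
  CH(C(CH3)3) → C:5 H:10
  CH2F → C:1 H:2 F:1
Element totals:
  C: 12
  H: 24
  F: 1
  I: 1

C12H24FI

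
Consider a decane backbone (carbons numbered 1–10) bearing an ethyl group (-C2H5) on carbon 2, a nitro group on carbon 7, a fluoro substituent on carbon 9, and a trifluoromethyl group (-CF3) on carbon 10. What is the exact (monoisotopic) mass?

301.1665

Atom tally by fragment:
  CH3 → C:1 H:3
  CH(C2H5) → C:3 H:6
  CH2 → C:1 H:2
  CH2 → C:1 H:2
  CH2 → C:1 H:2
  CH2 → C:1 H:2
  CH(NO2) → C:1 H:1 N:1 O:2
  CH2 → C:1 H:2
  CH(F) → C:1 H:1 F:1
  CH2CF3 → C:2 H:2 F:3
Element totals:
  C: 13
  H: 23
  F: 4
  N: 1
  O: 2
Molecular formula: C13H23F4NO2.
  M = 13(12.0) + 23(1.007825) + 4(18.998403) + 14.003074 + 2(15.994915)
    = 156.000000 + 23.179975 + 75.993612 + 14.003074 + 31.989830 = 301.166491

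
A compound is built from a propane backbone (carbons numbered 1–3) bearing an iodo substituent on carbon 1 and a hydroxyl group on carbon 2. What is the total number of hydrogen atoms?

Atom tally by fragment:
  ICH2 → C:1 H:2 I:1
  CH(OH) → C:1 H:2 O:1
  CH3 → C:1 H:3
Element totals:
  C: 3
  H: 7
  I: 1
  O: 1

7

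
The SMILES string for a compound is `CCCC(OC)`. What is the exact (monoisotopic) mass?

Atom tally by fragment:
  CH3 → C:1 H:3
  CH2 → C:1 H:2
  CH2 → C:1 H:2
  CH2OCH3 → C:2 H:5 O:1
Element totals:
  C: 5
  H: 12
  O: 1
Molecular formula: C5H12O.
  M = 5(12.0) + 12(1.007825) + 15.994915
    = 60.000000 + 12.093900 + 15.994915 = 88.088815

88.0888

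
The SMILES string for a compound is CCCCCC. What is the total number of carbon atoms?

6

Atom tally by fragment:
  CH3 → C:1 H:3
  CH2 → C:1 H:2
  CH2 → C:1 H:2
  CH2 → C:1 H:2
  CH2 → C:1 H:2
  CH3 → C:1 H:3
Element totals:
  C: 6
  H: 14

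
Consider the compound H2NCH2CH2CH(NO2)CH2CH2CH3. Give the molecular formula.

C6H14N2O2

Element totals:
  C: 6
  H: 14
  N: 2
  O: 2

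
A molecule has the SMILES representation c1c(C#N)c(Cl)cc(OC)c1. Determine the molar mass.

Atom tally by fragment:
  benzene ring core → C:6 H:6
  (− 3 ring H displaced by substituents)
  + CN → C:1 N:1
  + Cl → Cl:1
  + OCH3 → C:1 H:3 O:1
Element totals:
  C: 8
  H: 6
  Cl: 1
  N: 1
  O: 1
Molecular formula: C8H6ClNO.
  M = 8(12.011) + 6(1.008) + 35.45 + 14.007 + 15.999
    = 96.088 + 6.048 + 35.450 + 14.007 + 15.999 = 167.592

167.59 g/mol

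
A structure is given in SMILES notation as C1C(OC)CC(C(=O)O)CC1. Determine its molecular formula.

Atom tally by fragment:
  cyclohexane ring core → C:6 H:12
  (− 2 ring H displaced by substituents)
  + OCH3 → C:1 H:3 O:1
  + COOH → C:1 H:1 O:2
Element totals:
  C: 8
  H: 14
  O: 3

C8H14O3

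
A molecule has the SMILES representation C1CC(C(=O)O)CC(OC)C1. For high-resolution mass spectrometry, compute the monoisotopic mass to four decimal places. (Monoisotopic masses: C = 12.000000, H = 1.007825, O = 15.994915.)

158.0943

Atom tally by fragment:
  cyclohexane ring core → C:6 H:12
  (− 2 ring H displaced by substituents)
  + COOH → C:1 H:1 O:2
  + OCH3 → C:1 H:3 O:1
Element totals:
  C: 8
  H: 14
  O: 3
Molecular formula: C8H14O3.
  M = 8(12.0) + 14(1.007825) + 3(15.994915)
    = 96.000000 + 14.109550 + 47.984745 = 158.094295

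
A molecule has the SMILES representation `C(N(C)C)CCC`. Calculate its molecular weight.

101.19 g/mol

Atom tally by fragment:
  (CH3)2NCH2 → C:3 H:8 N:1
  CH2 → C:1 H:2
  CH2 → C:1 H:2
  CH3 → C:1 H:3
Element totals:
  C: 6
  H: 15
  N: 1
Molecular formula: C6H15N.
  M = 6(12.011) + 15(1.008) + 14.007
    = 72.066 + 15.120 + 14.007 = 101.193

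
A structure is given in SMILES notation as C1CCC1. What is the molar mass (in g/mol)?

Atom tally by fragment:
  cyclobutane ring core → C:4 H:8
Element totals:
  C: 4
  H: 8
Molecular formula: C4H8.
  M = 4(12.011) + 8(1.008)
    = 48.044 + 8.064 = 56.108

56.11 g/mol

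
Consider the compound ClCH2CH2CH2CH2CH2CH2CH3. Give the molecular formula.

Atom tally by fragment:
  ClCH2 → C:1 H:2 Cl:1
  CH2 → C:1 H:2
  CH2 → C:1 H:2
  CH2 → C:1 H:2
  CH2 → C:1 H:2
  CH2 → C:1 H:2
  CH3 → C:1 H:3
Element totals:
  C: 7
  H: 15
  Cl: 1

C7H15Cl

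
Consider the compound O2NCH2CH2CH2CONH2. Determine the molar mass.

Atom tally by fragment:
  O2NCH2 → C:1 H:2 N:1 O:2
  CH2 → C:1 H:2
  CH2CONH2 → C:2 H:4 O:1 N:1
Element totals:
  C: 4
  H: 8
  N: 2
  O: 3
Molecular formula: C4H8N2O3.
  M = 4(12.011) + 8(1.008) + 2(14.007) + 3(15.999)
    = 48.044 + 8.064 + 28.014 + 47.997 = 132.119

132.12 g/mol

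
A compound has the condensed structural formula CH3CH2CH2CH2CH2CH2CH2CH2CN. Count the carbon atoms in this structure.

Element totals:
  C: 9
  H: 17
  N: 1

9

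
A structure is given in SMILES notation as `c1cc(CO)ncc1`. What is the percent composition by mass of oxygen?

14.66%

Atom tally by fragment:
  pyridine ring core → C:5 H:5 N:1
  (− 1 ring H displaced by substituents)
  + CH2OH → C:1 H:3 O:1
Element totals:
  C: 6
  H: 7
  N: 1
  O: 1
Molecular formula: C6H7NO.
Molar mass = 109.128 g/mol.
Mass from O: 1 × 15.999 = 15.999 g/mol.
%O = 15.999 / 109.128 × 100 = 14.66%.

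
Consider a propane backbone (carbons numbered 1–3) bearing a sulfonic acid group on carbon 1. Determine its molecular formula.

Atom tally by fragment:
  HO3SCH2 → C:1 H:3 S:1 O:3
  CH2 → C:1 H:2
  CH3 → C:1 H:3
Element totals:
  C: 3
  H: 8
  O: 3
  S: 1

C3H8O3S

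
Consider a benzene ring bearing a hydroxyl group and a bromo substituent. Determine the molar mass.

173.01 g/mol

Atom tally by fragment:
  benzene ring core → C:6 H:6
  (− 2 ring H displaced by substituents)
  + OH → O:1 H:1
  + Br → Br:1
Element totals:
  C: 6
  H: 5
  Br: 1
  O: 1
Molecular formula: C6H5BrO.
  M = 6(12.011) + 5(1.008) + 79.904 + 15.999
    = 72.066 + 5.040 + 79.904 + 15.999 = 173.009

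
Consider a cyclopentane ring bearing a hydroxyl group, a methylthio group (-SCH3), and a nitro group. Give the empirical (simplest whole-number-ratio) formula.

Atom tally by fragment:
  cyclopentane ring core → C:5 H:10
  (− 3 ring H displaced by substituents)
  + OH → O:1 H:1
  + SCH3 → C:1 H:3 S:1
  + NO2 → N:1 O:2
Element totals:
  C: 6
  H: 11
  N: 1
  O: 3
  S: 1
Molecular formula: C6H11NO3S.
gcd of subscripts (6, 11, 1, 3, 1) = 1, so the empirical formula equals the molecular formula.

C6H11NO3S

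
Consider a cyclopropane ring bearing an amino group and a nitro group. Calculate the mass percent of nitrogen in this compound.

Atom tally by fragment:
  cyclopropane ring core → C:3 H:6
  (− 2 ring H displaced by substituents)
  + NH2 → N:1 H:2
  + NO2 → N:1 O:2
Element totals:
  C: 3
  H: 6
  N: 2
  O: 2
Molecular formula: C3H6N2O2.
Molar mass = 102.093 g/mol.
Mass from N: 2 × 14.007 = 28.014 g/mol.
%N = 28.014 / 102.093 × 100 = 27.44%.

27.44%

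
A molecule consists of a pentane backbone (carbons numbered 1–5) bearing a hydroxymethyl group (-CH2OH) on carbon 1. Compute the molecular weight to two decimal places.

Atom tally by fragment:
  HOCH2CH2 → C:2 H:5 O:1
  CH2 → C:1 H:2
  CH2 → C:1 H:2
  CH2 → C:1 H:2
  CH3 → C:1 H:3
Element totals:
  C: 6
  H: 14
  O: 1
Molecular formula: C6H14O.
  M = 6(12.011) + 14(1.008) + 15.999
    = 72.066 + 14.112 + 15.999 = 102.177

102.18 g/mol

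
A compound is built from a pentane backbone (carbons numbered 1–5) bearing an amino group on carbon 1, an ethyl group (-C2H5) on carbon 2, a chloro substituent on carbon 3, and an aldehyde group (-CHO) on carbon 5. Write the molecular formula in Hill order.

C8H16ClNO

Atom tally by fragment:
  H2NCH2 → C:1 H:4 N:1
  CH(C2H5) → C:3 H:6
  CH(Cl) → C:1 H:1 Cl:1
  CH2 → C:1 H:2
  CH2CHO → C:2 H:3 O:1
Element totals:
  C: 8
  H: 16
  Cl: 1
  N: 1
  O: 1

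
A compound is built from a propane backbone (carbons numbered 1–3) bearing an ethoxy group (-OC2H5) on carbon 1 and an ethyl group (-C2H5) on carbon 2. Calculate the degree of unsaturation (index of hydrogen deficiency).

0

Atom tally by fragment:
  C2H5OCH2 → C:3 H:7 O:1
  CH(C2H5) → C:3 H:6
  CH3 → C:1 H:3
Element totals:
  C: 7
  H: 16
  O: 1
Molecular formula: C7H16O.
DoU = (2C + 2 + N − H − X) / 2 = (2·7 + 2 + 0 − 16 − 0) / 2 = 0.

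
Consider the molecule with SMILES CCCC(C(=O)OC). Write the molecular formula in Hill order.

Atom tally by fragment:
  CH3 → C:1 H:3
  CH2 → C:1 H:2
  CH2 → C:1 H:2
  CH2COOCH3 → C:3 H:5 O:2
Element totals:
  C: 6
  H: 12
  O: 2

C6H12O2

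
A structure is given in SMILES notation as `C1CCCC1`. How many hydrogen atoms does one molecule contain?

10

Atom tally by fragment:
  cyclopentane ring core → C:5 H:10
Element totals:
  C: 5
  H: 10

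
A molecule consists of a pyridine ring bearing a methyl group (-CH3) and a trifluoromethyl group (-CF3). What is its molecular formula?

C7H6F3N

Atom tally by fragment:
  pyridine ring core → C:5 H:5 N:1
  (− 2 ring H displaced by substituents)
  + CH3 → C:1 H:3
  + CF3 → C:1 F:3
Element totals:
  C: 7
  H: 6
  F: 3
  N: 1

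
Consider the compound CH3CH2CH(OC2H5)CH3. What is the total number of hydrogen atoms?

Element totals:
  C: 6
  H: 14
  O: 1

14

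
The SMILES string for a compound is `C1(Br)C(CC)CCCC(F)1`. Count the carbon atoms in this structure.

Atom tally by fragment:
  cyclohexane ring core → C:6 H:12
  (− 3 ring H displaced by substituents)
  + Br → Br:1
  + C2H5 → C:2 H:5
  + F → F:1
Element totals:
  C: 8
  H: 14
  Br: 1
  F: 1

8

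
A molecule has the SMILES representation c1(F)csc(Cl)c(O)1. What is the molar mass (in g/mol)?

152.57 g/mol

Atom tally by fragment:
  thiophene ring core → C:4 H:4 S:1
  (− 3 ring H displaced by substituents)
  + F → F:1
  + Cl → Cl:1
  + OH → O:1 H:1
Element totals:
  C: 4
  H: 2
  Cl: 1
  F: 1
  O: 1
  S: 1
Molecular formula: C4H2ClFOS.
  M = 4(12.011) + 2(1.008) + 35.45 + 18.998 + 15.999 + 32.06
    = 48.044 + 2.016 + 35.450 + 18.998 + 15.999 + 32.060 = 152.567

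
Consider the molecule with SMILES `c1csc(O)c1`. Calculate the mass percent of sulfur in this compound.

32.02%

Atom tally by fragment:
  thiophene ring core → C:4 H:4 S:1
  (− 1 ring H displaced by substituents)
  + OH → O:1 H:1
Element totals:
  C: 4
  H: 4
  O: 1
  S: 1
Molecular formula: C4H4OS.
Molar mass = 100.135 g/mol.
Mass from S: 1 × 32.06 = 32.060 g/mol.
%S = 32.060 / 100.135 × 100 = 32.02%.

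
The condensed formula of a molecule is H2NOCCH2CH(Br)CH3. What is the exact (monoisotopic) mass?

164.9789

Element totals:
  C: 4
  H: 8
  Br: 1
  N: 1
  O: 1
Molecular formula: C4H8BrNO.
  M = 4(12.0) + 8(1.007825) + 78.918338 + 14.003074 + 15.994915
    = 48.000000 + 8.062600 + 78.918338 + 14.003074 + 15.994915 = 164.978927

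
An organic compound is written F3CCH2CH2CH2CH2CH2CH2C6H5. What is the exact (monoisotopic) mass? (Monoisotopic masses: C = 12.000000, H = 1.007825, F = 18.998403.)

230.1282

Atom tally by fragment:
  F3CCH2 → C:2 H:2 F:3
  CH2 → C:1 H:2
  CH2 → C:1 H:2
  CH2 → C:1 H:2
  CH2 → C:1 H:2
  CH2C6H5 → C:7 H:7
Element totals:
  C: 13
  H: 17
  F: 3
Molecular formula: C13H17F3.
  M = 13(12.0) + 17(1.007825) + 3(18.998403)
    = 156.000000 + 17.133025 + 56.995209 = 230.128234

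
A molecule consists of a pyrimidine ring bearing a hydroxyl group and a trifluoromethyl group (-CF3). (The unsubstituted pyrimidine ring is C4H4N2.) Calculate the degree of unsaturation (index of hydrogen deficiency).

4

Atom tally by fragment:
  pyrimidine ring core → C:4 H:4 N:2
  (− 2 ring H displaced by substituents)
  + OH → O:1 H:1
  + CF3 → C:1 F:3
Element totals:
  C: 5
  H: 3
  F: 3
  N: 2
  O: 1
Molecular formula: C5H3F3N2O.
DoU = (2C + 2 + N − H − X) / 2 = (2·5 + 2 + 2 − 3 − 3) / 2 = 4.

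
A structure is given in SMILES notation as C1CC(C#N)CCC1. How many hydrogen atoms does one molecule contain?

11

Atom tally by fragment:
  cyclohexane ring core → C:6 H:12
  (− 1 ring H displaced by substituents)
  + CN → C:1 N:1
Element totals:
  C: 7
  H: 11
  N: 1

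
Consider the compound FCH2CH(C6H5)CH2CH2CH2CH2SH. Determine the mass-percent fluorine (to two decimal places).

Atom tally by fragment:
  FCH2 → C:1 H:2 F:1
  CH(C6H5) → C:7 H:6
  CH2 → C:1 H:2
  CH2 → C:1 H:2
  CH2 → C:1 H:2
  CH2SH → C:1 H:3 S:1
Element totals:
  C: 12
  H: 17
  F: 1
  S: 1
Molecular formula: C12H17FS.
Molar mass = 212.326 g/mol.
Mass from F: 1 × 18.998 = 18.998 g/mol.
%F = 18.998 / 212.326 × 100 = 8.95%.

8.95%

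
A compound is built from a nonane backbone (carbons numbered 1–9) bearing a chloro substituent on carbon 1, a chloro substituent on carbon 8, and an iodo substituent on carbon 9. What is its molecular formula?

C9H17Cl2I

Atom tally by fragment:
  ClCH2 → C:1 H:2 Cl:1
  CH2 → C:1 H:2
  CH2 → C:1 H:2
  CH2 → C:1 H:2
  CH2 → C:1 H:2
  CH2 → C:1 H:2
  CH2 → C:1 H:2
  CH(Cl) → C:1 H:1 Cl:1
  CH2I → C:1 H:2 I:1
Element totals:
  C: 9
  H: 17
  Cl: 2
  I: 1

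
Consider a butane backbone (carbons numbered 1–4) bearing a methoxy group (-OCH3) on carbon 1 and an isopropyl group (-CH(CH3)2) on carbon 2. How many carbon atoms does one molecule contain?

Atom tally by fragment:
  CH3OCH2 → C:2 H:5 O:1
  CH(CH(CH3)2) → C:4 H:8
  CH2 → C:1 H:2
  CH3 → C:1 H:3
Element totals:
  C: 8
  H: 18
  O: 1

8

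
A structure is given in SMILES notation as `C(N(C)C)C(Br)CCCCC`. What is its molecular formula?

Atom tally by fragment:
  (CH3)2NCH2 → C:3 H:8 N:1
  CH(Br) → C:1 H:1 Br:1
  CH2 → C:1 H:2
  CH2 → C:1 H:2
  CH2 → C:1 H:2
  CH2 → C:1 H:2
  CH3 → C:1 H:3
Element totals:
  C: 9
  H: 20
  Br: 1
  N: 1

C9H20BrN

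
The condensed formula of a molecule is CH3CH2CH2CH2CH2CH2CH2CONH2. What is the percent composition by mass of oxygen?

Element totals:
  C: 8
  H: 17
  N: 1
  O: 1
Molecular formula: C8H17NO.
Molar mass = 143.230 g/mol.
Mass from O: 1 × 15.999 = 15.999 g/mol.
%O = 15.999 / 143.230 × 100 = 11.17%.

11.17%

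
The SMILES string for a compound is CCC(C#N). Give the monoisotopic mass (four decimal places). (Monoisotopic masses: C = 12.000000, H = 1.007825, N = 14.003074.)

Atom tally by fragment:
  CH3 → C:1 H:3
  CH2 → C:1 H:2
  CH2CN → C:2 H:2 N:1
Element totals:
  C: 4
  H: 7
  N: 1
Molecular formula: C4H7N.
  M = 4(12.0) + 7(1.007825) + 14.003074
    = 48.000000 + 7.054775 + 14.003074 = 69.057849

69.0578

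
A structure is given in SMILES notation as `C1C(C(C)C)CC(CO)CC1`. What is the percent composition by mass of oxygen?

10.24%

Atom tally by fragment:
  cyclohexane ring core → C:6 H:12
  (− 2 ring H displaced by substituents)
  + CH(CH3)2 → C:3 H:7
  + CH2OH → C:1 H:3 O:1
Element totals:
  C: 10
  H: 20
  O: 1
Molecular formula: C10H20O.
Molar mass = 156.269 g/mol.
Mass from O: 1 × 15.999 = 15.999 g/mol.
%O = 15.999 / 156.269 × 100 = 10.24%.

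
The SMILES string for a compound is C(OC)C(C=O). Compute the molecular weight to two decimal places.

Atom tally by fragment:
  CH3OCH2 → C:2 H:5 O:1
  CH2CHO → C:2 H:3 O:1
Element totals:
  C: 4
  H: 8
  O: 2
Molecular formula: C4H8O2.
  M = 4(12.011) + 8(1.008) + 2(15.999)
    = 48.044 + 8.064 + 31.998 = 88.106

88.11 g/mol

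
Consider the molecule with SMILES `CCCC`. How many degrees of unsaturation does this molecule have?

0

Atom tally by fragment:
  CH3 → C:1 H:3
  CH2 → C:1 H:2
  CH2 → C:1 H:2
  CH3 → C:1 H:3
Element totals:
  C: 4
  H: 10
Molecular formula: C4H10.
DoU = (2C + 2 + N − H − X) / 2 = (2·4 + 2 + 0 − 10 − 0) / 2 = 0.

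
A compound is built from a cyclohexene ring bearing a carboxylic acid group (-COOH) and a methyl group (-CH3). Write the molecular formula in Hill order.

Atom tally by fragment:
  cyclohexene ring core → C:6 H:10
  (− 2 ring H displaced by substituents)
  + COOH → C:1 H:1 O:2
  + CH3 → C:1 H:3
Element totals:
  C: 8
  H: 12
  O: 2

C8H12O2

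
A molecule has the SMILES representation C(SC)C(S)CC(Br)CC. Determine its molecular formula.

C7H15BrS2

Atom tally by fragment:
  CH3SCH2 → C:2 H:5 S:1
  CH(SH) → C:1 H:2 S:1
  CH2 → C:1 H:2
  CH(Br) → C:1 H:1 Br:1
  CH2 → C:1 H:2
  CH3 → C:1 H:3
Element totals:
  C: 7
  H: 15
  Br: 1
  S: 2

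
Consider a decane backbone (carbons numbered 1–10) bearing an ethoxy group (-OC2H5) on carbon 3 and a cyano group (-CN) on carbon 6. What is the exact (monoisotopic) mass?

Atom tally by fragment:
  CH3 → C:1 H:3
  CH2 → C:1 H:2
  CH(OC2H5) → C:3 H:6 O:1
  CH2 → C:1 H:2
  CH2 → C:1 H:2
  CH(CN) → C:2 H:1 N:1
  CH2 → C:1 H:2
  CH2 → C:1 H:2
  CH2 → C:1 H:2
  CH3 → C:1 H:3
Element totals:
  C: 13
  H: 25
  N: 1
  O: 1
Molecular formula: C13H25NO.
  M = 13(12.0) + 25(1.007825) + 14.003074 + 15.994915
    = 156.000000 + 25.195625 + 14.003074 + 15.994915 = 211.193614

211.1936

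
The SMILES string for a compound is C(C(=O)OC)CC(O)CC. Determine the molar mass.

146.19 g/mol

Atom tally by fragment:
  CH3OOCCH2 → C:3 H:5 O:2
  CH2 → C:1 H:2
  CH(OH) → C:1 H:2 O:1
  CH2 → C:1 H:2
  CH3 → C:1 H:3
Element totals:
  C: 7
  H: 14
  O: 3
Molecular formula: C7H14O3.
  M = 7(12.011) + 14(1.008) + 3(15.999)
    = 84.077 + 14.112 + 47.997 = 146.186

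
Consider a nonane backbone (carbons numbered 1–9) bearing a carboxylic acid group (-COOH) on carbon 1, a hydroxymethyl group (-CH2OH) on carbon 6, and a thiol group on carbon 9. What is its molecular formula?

Atom tally by fragment:
  HOOCCH2 → C:2 H:3 O:2
  CH2 → C:1 H:2
  CH2 → C:1 H:2
  CH2 → C:1 H:2
  CH2 → C:1 H:2
  CH(CH2OH) → C:2 H:4 O:1
  CH2 → C:1 H:2
  CH2 → C:1 H:2
  CH2SH → C:1 H:3 S:1
Element totals:
  C: 11
  H: 22
  O: 3
  S: 1

C11H22O3S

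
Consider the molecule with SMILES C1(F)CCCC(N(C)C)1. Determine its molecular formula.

C7H14FN

Atom tally by fragment:
  cyclopentane ring core → C:5 H:10
  (− 2 ring H displaced by substituents)
  + F → F:1
  + N(CH3)2 → N:1 C:2 H:6
Element totals:
  C: 7
  H: 14
  F: 1
  N: 1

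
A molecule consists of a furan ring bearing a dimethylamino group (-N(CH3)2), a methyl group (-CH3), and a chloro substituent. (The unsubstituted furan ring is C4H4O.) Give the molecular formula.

Atom tally by fragment:
  furan ring core → C:4 H:4 O:1
  (− 3 ring H displaced by substituents)
  + N(CH3)2 → N:1 C:2 H:6
  + CH3 → C:1 H:3
  + Cl → Cl:1
Element totals:
  C: 7
  H: 10
  Cl: 1
  N: 1
  O: 1

C7H10ClNO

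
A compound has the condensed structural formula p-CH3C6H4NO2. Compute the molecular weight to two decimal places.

Element totals:
  C: 7
  H: 7
  N: 1
  O: 2
Molecular formula: C7H7NO2.
  M = 7(12.011) + 7(1.008) + 14.007 + 2(15.999)
    = 84.077 + 7.056 + 14.007 + 31.998 = 137.138

137.14 g/mol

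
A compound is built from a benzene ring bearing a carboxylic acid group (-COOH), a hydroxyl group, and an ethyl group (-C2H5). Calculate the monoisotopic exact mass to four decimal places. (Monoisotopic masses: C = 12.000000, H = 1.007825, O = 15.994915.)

Atom tally by fragment:
  benzene ring core → C:6 H:6
  (− 3 ring H displaced by substituents)
  + COOH → C:1 H:1 O:2
  + OH → O:1 H:1
  + C2H5 → C:2 H:5
Element totals:
  C: 9
  H: 10
  O: 3
Molecular formula: C9H10O3.
  M = 9(12.0) + 10(1.007825) + 3(15.994915)
    = 108.000000 + 10.078250 + 47.984745 = 166.062995

166.0630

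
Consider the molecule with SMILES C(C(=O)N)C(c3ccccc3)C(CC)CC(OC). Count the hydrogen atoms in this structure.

23

Atom tally by fragment:
  H2NOCCH2 → C:2 H:4 O:1 N:1
  CH(C6H5) → C:7 H:6
  CH(C2H5) → C:3 H:6
  CH2 → C:1 H:2
  CH2OCH3 → C:2 H:5 O:1
Element totals:
  C: 15
  H: 23
  N: 1
  O: 2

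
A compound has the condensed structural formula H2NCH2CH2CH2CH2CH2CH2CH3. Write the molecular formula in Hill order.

C7H17N

Element totals:
  C: 7
  H: 17
  N: 1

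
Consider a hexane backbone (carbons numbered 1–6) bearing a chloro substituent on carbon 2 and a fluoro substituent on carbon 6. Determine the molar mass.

Atom tally by fragment:
  CH3 → C:1 H:3
  CH(Cl) → C:1 H:1 Cl:1
  CH2 → C:1 H:2
  CH2 → C:1 H:2
  CH2 → C:1 H:2
  CH2F → C:1 H:2 F:1
Element totals:
  C: 6
  H: 12
  Cl: 1
  F: 1
Molecular formula: C6H12ClF.
  M = 6(12.011) + 12(1.008) + 35.45 + 18.998
    = 72.066 + 12.096 + 35.450 + 18.998 = 138.610

138.61 g/mol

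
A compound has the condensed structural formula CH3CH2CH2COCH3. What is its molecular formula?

Atom tally by fragment:
  CH3 → C:1 H:3
  CH2 → C:1 H:2
  CH2COCH3 → C:3 H:5 O:1
Element totals:
  C: 5
  H: 10
  O: 1

C5H10O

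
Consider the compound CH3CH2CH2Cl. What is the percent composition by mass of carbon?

Atom tally by fragment:
  CH3 → C:1 H:3
  CH2 → C:1 H:2
  CH2Cl → C:1 H:2 Cl:1
Element totals:
  C: 3
  H: 7
  Cl: 1
Molecular formula: C3H7Cl.
Molar mass = 78.539 g/mol.
Mass from C: 3 × 12.011 = 36.033 g/mol.
%C = 36.033 / 78.539 × 100 = 45.88%.

45.88%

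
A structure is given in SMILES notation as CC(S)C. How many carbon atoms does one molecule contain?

3

Atom tally by fragment:
  CH3 → C:1 H:3
  CH(SH) → C:1 H:2 S:1
  CH3 → C:1 H:3
Element totals:
  C: 3
  H: 8
  S: 1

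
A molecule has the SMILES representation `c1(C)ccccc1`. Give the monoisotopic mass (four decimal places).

92.0626

Atom tally by fragment:
  benzene ring core → C:6 H:6
  (− 1 ring H displaced by substituents)
  + CH3 → C:1 H:3
Element totals:
  C: 7
  H: 8
Molecular formula: C7H8.
  M = 7(12.0) + 8(1.007825)
    = 84.000000 + 8.062600 = 92.062600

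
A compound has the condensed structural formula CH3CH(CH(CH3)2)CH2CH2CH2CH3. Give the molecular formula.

Atom tally by fragment:
  CH3 → C:1 H:3
  CH(CH(CH3)2) → C:4 H:8
  CH2 → C:1 H:2
  CH2 → C:1 H:2
  CH2 → C:1 H:2
  CH3 → C:1 H:3
Element totals:
  C: 9
  H: 20

C9H20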